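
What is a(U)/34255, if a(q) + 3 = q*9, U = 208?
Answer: 1869/34255 ≈ 0.054561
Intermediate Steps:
a(q) = -3 + 9*q (a(q) = -3 + q*9 = -3 + 9*q)
a(U)/34255 = (-3 + 9*208)/34255 = (-3 + 1872)*(1/34255) = 1869*(1/34255) = 1869/34255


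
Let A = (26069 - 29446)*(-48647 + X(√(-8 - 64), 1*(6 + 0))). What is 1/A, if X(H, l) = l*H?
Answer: 48647/7991782619777 + 36*I*√2/7991782619777 ≈ 6.0871e-9 + 6.3705e-12*I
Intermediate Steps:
X(H, l) = H*l
A = 164280919 - 121572*I*√2 (A = (26069 - 29446)*(-48647 + √(-8 - 64)*(1*(6 + 0))) = -3377*(-48647 + √(-72)*(1*6)) = -3377*(-48647 + (6*I*√2)*6) = -3377*(-48647 + 36*I*√2) = 164280919 - 121572*I*√2 ≈ 1.6428e+8 - 1.7193e+5*I)
1/A = 1/(164280919 - 121572*I*√2)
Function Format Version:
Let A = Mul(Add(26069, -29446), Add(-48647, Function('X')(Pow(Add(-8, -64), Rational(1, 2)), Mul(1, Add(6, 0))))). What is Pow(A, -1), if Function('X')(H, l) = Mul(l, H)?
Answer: Add(Rational(48647, 7991782619777), Mul(Rational(36, 7991782619777), I, Pow(2, Rational(1, 2)))) ≈ Add(6.0871e-9, Mul(6.3705e-12, I))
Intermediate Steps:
Function('X')(H, l) = Mul(H, l)
A = Add(164280919, Mul(-121572, I, Pow(2, Rational(1, 2)))) (A = Mul(Add(26069, -29446), Add(-48647, Mul(Pow(Add(-8, -64), Rational(1, 2)), Mul(1, Add(6, 0))))) = Mul(-3377, Add(-48647, Mul(Pow(-72, Rational(1, 2)), Mul(1, 6)))) = Mul(-3377, Add(-48647, Mul(Mul(6, I, Pow(2, Rational(1, 2))), 6))) = Mul(-3377, Add(-48647, Mul(36, I, Pow(2, Rational(1, 2))))) = Add(164280919, Mul(-121572, I, Pow(2, Rational(1, 2)))) ≈ Add(1.6428e+8, Mul(-1.7193e+5, I)))
Pow(A, -1) = Pow(Add(164280919, Mul(-121572, I, Pow(2, Rational(1, 2)))), -1)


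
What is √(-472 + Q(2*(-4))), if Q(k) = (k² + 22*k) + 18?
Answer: I*√566 ≈ 23.791*I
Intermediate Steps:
Q(k) = 18 + k² + 22*k
√(-472 + Q(2*(-4))) = √(-472 + (18 + (2*(-4))² + 22*(2*(-4)))) = √(-472 + (18 + (-8)² + 22*(-8))) = √(-472 + (18 + 64 - 176)) = √(-472 - 94) = √(-566) = I*√566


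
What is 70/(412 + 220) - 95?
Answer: -29985/316 ≈ -94.889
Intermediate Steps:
70/(412 + 220) - 95 = 70/632 - 95 = 70*(1/632) - 95 = 35/316 - 95 = -29985/316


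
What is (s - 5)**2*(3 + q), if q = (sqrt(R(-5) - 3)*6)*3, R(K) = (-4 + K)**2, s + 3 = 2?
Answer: 108 + 648*sqrt(78) ≈ 5831.0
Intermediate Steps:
s = -1 (s = -3 + 2 = -1)
q = 18*sqrt(78) (q = (sqrt((-4 - 5)**2 - 3)*6)*3 = (sqrt((-9)**2 - 3)*6)*3 = (sqrt(81 - 3)*6)*3 = (sqrt(78)*6)*3 = (6*sqrt(78))*3 = 18*sqrt(78) ≈ 158.97)
(s - 5)**2*(3 + q) = (-1 - 5)**2*(3 + 18*sqrt(78)) = (-6)**2*(3 + 18*sqrt(78)) = 36*(3 + 18*sqrt(78)) = 108 + 648*sqrt(78)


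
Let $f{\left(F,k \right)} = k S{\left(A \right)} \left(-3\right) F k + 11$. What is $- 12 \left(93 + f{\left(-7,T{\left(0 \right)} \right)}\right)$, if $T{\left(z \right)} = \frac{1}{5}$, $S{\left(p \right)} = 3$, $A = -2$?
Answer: $- \frac{31956}{25} \approx -1278.2$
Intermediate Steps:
$T{\left(z \right)} = \frac{1}{5}$
$f{\left(F,k \right)} = 11 - 9 F k^{2}$ ($f{\left(F,k \right)} = k 3 \left(-3\right) F k + 11 = 3 k \left(-3\right) F k + 11 = - 9 k F k + 11 = - 9 F k k + 11 = - 9 F k^{2} + 11 = 11 - 9 F k^{2}$)
$- 12 \left(93 + f{\left(-7,T{\left(0 \right)} \right)}\right) = - 12 \left(93 + \left(11 - - \frac{63}{25}\right)\right) = - 12 \left(93 + \left(11 - \left(-63\right) \frac{1}{25}\right)\right) = - 12 \left(93 + \left(11 + \frac{63}{25}\right)\right) = - 12 \left(93 + \frac{338}{25}\right) = \left(-12\right) \frac{2663}{25} = - \frac{31956}{25}$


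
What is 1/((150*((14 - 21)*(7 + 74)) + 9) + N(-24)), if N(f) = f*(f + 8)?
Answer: -1/84657 ≈ -1.1812e-5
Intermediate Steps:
N(f) = f*(8 + f)
1/((150*((14 - 21)*(7 + 74)) + 9) + N(-24)) = 1/((150*((14 - 21)*(7 + 74)) + 9) - 24*(8 - 24)) = 1/((150*(-7*81) + 9) - 24*(-16)) = 1/((150*(-567) + 9) + 384) = 1/((-85050 + 9) + 384) = 1/(-85041 + 384) = 1/(-84657) = -1/84657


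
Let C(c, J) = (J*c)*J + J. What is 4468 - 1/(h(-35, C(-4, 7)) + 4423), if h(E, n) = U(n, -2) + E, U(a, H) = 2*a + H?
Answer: 17907743/4008 ≈ 4468.0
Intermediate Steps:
C(c, J) = J + c*J² (C(c, J) = c*J² + J = J + c*J²)
U(a, H) = H + 2*a
h(E, n) = -2 + E + 2*n (h(E, n) = (-2 + 2*n) + E = -2 + E + 2*n)
4468 - 1/(h(-35, C(-4, 7)) + 4423) = 4468 - 1/((-2 - 35 + 2*(7*(1 + 7*(-4)))) + 4423) = 4468 - 1/((-2 - 35 + 2*(7*(1 - 28))) + 4423) = 4468 - 1/((-2 - 35 + 2*(7*(-27))) + 4423) = 4468 - 1/((-2 - 35 + 2*(-189)) + 4423) = 4468 - 1/((-2 - 35 - 378) + 4423) = 4468 - 1/(-415 + 4423) = 4468 - 1/4008 = 17907743/4008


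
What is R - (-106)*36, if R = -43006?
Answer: -39190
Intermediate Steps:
R - (-106)*36 = -43006 - (-106)*36 = -43006 - 1*(-3816) = -43006 + 3816 = -39190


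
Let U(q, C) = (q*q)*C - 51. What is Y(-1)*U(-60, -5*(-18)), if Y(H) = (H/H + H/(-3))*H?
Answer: -431932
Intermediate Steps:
Y(H) = H*(1 - H/3) (Y(H) = (1 + H*(-1/3))*H = (1 - H/3)*H = H*(1 - H/3))
U(q, C) = -51 + C*q**2 (U(q, C) = q**2*C - 51 = C*q**2 - 51 = -51 + C*q**2)
Y(-1)*U(-60, -5*(-18)) = ((1/3)*(-1)*(3 - 1*(-1)))*(-51 - 5*(-18)*(-60)**2) = ((1/3)*(-1)*(3 + 1))*(-51 + 90*3600) = ((1/3)*(-1)*4)*(-51 + 324000) = -4/3*323949 = -431932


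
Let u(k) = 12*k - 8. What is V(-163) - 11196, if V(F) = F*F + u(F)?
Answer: 13409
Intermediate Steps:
u(k) = -8 + 12*k
V(F) = -8 + F**2 + 12*F (V(F) = F*F + (-8 + 12*F) = F**2 + (-8 + 12*F) = -8 + F**2 + 12*F)
V(-163) - 11196 = (-8 + (-163)**2 + 12*(-163)) - 11196 = (-8 + 26569 - 1956) - 11196 = 24605 - 11196 = 13409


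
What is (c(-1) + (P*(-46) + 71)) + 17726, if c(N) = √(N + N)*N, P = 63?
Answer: 14899 - I*√2 ≈ 14899.0 - 1.4142*I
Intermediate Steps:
c(N) = √2*N^(3/2) (c(N) = √(2*N)*N = (√2*√N)*N = √2*N^(3/2))
(c(-1) + (P*(-46) + 71)) + 17726 = (√2*(-1)^(3/2) + (63*(-46) + 71)) + 17726 = (√2*(-I) + (-2898 + 71)) + 17726 = (-I*√2 - 2827) + 17726 = (-2827 - I*√2) + 17726 = 14899 - I*√2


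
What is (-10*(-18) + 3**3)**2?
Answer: 42849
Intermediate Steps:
(-10*(-18) + 3**3)**2 = (180 + 27)**2 = 207**2 = 42849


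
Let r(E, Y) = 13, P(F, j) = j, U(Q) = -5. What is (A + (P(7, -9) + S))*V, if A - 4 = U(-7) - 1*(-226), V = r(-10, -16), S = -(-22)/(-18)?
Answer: 25129/9 ≈ 2792.1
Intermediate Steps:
S = -11/9 (S = -(-22)*(-1)/18 = -2*11/18 = -11/9 ≈ -1.2222)
V = 13
A = 225 (A = 4 + (-5 - 1*(-226)) = 4 + (-5 + 226) = 4 + 221 = 225)
(A + (P(7, -9) + S))*V = (225 + (-9 - 11/9))*13 = (225 - 92/9)*13 = (1933/9)*13 = 25129/9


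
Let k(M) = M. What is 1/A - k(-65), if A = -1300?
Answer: 84499/1300 ≈ 64.999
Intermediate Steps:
1/A - k(-65) = 1/(-1300) - 1*(-65) = -1/1300 + 65 = 84499/1300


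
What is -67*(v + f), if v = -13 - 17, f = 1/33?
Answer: 66263/33 ≈ 2008.0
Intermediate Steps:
f = 1/33 ≈ 0.030303
v = -30
-67*(v + f) = -67*(-30 + 1/33) = -67*(-989/33) = 66263/33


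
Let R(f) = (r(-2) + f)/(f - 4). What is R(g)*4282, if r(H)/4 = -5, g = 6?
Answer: -29974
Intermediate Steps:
r(H) = -20 (r(H) = 4*(-5) = -20)
R(f) = (-20 + f)/(-4 + f) (R(f) = (-20 + f)/(f - 4) = (-20 + f)/(-4 + f))
R(g)*4282 = ((-20 + 6)/(-4 + 6))*4282 = (-14/2)*4282 = ((1/2)*(-14))*4282 = -7*4282 = -29974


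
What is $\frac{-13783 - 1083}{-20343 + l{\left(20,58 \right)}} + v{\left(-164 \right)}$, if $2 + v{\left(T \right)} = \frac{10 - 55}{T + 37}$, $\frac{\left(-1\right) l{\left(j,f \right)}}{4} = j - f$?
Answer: $- \frac{2331937}{2564257} \approx -0.9094$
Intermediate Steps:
$l{\left(j,f \right)} = - 4 j + 4 f$ ($l{\left(j,f \right)} = - 4 \left(j - f\right) = - 4 j + 4 f$)
$v{\left(T \right)} = -2 - \frac{45}{37 + T}$ ($v{\left(T \right)} = -2 + \frac{10 - 55}{T + 37} = -2 - \frac{45}{37 + T}$)
$\frac{-13783 - 1083}{-20343 + l{\left(20,58 \right)}} + v{\left(-164 \right)} = \frac{-13783 - 1083}{-20343 + \left(\left(-4\right) 20 + 4 \cdot 58\right)} + \frac{-119 - -328}{37 - 164} = - \frac{14866}{-20343 + \left(-80 + 232\right)} + \frac{-119 + 328}{-127} = - \frac{14866}{-20343 + 152} - \frac{209}{127} = - \frac{14866}{-20191} - \frac{209}{127} = \left(-14866\right) \left(- \frac{1}{20191}\right) - \frac{209}{127} = \frac{14866}{20191} - \frac{209}{127} = - \frac{2331937}{2564257}$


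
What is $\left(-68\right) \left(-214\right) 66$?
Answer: $960432$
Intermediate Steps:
$\left(-68\right) \left(-214\right) 66 = 14552 \cdot 66 = 960432$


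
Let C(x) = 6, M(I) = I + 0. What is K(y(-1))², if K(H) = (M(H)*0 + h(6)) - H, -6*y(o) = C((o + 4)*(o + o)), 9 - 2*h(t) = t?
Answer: 25/4 ≈ 6.2500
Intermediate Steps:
h(t) = 9/2 - t/2
M(I) = I
y(o) = -1 (y(o) = -⅙*6 = -1)
K(H) = 3/2 - H (K(H) = (H*0 + (9/2 - ½*6)) - H = (0 + (9/2 - 3)) - H = (0 + 3/2) - H = 3/2 - H)
K(y(-1))² = (3/2 - 1*(-1))² = (3/2 + 1)² = (5/2)² = 25/4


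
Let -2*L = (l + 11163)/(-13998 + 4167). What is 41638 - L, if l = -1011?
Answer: 136446034/3277 ≈ 41638.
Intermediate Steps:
L = 1692/3277 (L = -(-1011 + 11163)/(2*(-13998 + 4167)) = -5076/(-9831) = -5076*(-1)/9831 = -½*(-3384/3277) = 1692/3277 ≈ 0.51633)
41638 - L = 41638 - 1*1692/3277 = 41638 - 1692/3277 = 136446034/3277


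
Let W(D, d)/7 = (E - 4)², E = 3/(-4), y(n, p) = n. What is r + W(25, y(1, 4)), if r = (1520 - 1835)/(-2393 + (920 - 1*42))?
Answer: 255563/1616 ≈ 158.15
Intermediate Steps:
E = -¾ (E = 3*(-¼) = -¾ ≈ -0.75000)
W(D, d) = 2527/16 (W(D, d) = 7*(-¾ - 4)² = 7*(-19/4)² = 7*(361/16) = 2527/16)
r = 21/101 (r = -315/(-2393 + (920 - 42)) = -315/(-2393 + 878) = -315/(-1515) = -315*(-1/1515) = 21/101 ≈ 0.20792)
r + W(25, y(1, 4)) = 21/101 + 2527/16 = 255563/1616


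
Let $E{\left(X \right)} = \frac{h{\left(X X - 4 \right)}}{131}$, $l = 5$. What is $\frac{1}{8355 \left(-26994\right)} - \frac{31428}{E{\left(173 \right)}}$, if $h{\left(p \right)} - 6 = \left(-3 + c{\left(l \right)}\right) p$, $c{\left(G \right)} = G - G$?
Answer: $\frac{309514132023797}{6748679915010} \approx 45.863$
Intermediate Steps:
$c{\left(G \right)} = 0$
$h{\left(p \right)} = 6 - 3 p$ ($h{\left(p \right)} = 6 + \left(-3 + 0\right) p = 6 - 3 p$)
$E{\left(X \right)} = \frac{18}{131} - \frac{3 X^{2}}{131}$ ($E{\left(X \right)} = \frac{6 - 3 \left(X X - 4\right)}{131} = \left(6 - 3 \left(X^{2} - 4\right)\right) \frac{1}{131} = \left(6 - 3 \left(-4 + X^{2}\right)\right) \frac{1}{131} = \left(6 - \left(-12 + 3 X^{2}\right)\right) \frac{1}{131} = \left(18 - 3 X^{2}\right) \frac{1}{131} = \frac{18}{131} - \frac{3 X^{2}}{131}$)
$\frac{1}{8355 \left(-26994\right)} - \frac{31428}{E{\left(173 \right)}} = \frac{1}{8355 \left(-26994\right)} - \frac{31428}{\frac{18}{131} - \frac{3 \cdot 173^{2}}{131}} = \frac{1}{8355} \left(- \frac{1}{26994}\right) - \frac{31428}{\frac{18}{131} - \frac{89787}{131}} = - \frac{1}{225534870} - \frac{31428}{\frac{18}{131} - \frac{89787}{131}} = - \frac{1}{225534870} - \frac{31428}{- \frac{89769}{131}} = - \frac{1}{225534870} - - \frac{1372356}{29923} = - \frac{1}{225534870} + \frac{1372356}{29923} = \frac{309514132023797}{6748679915010}$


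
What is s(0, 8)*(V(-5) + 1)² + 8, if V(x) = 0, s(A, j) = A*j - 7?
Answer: 1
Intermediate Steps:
s(A, j) = -7 + A*j
s(0, 8)*(V(-5) + 1)² + 8 = (-7 + 0*8)*(0 + 1)² + 8 = (-7 + 0)*1² + 8 = -7*1 + 8 = -7 + 8 = 1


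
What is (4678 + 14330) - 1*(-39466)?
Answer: 58474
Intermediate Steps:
(4678 + 14330) - 1*(-39466) = 19008 + 39466 = 58474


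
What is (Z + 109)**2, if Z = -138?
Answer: 841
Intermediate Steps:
(Z + 109)**2 = (-138 + 109)**2 = (-29)**2 = 841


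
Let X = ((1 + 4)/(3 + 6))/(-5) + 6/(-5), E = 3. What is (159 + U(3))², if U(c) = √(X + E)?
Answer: 1137721/45 + 212*√95/5 ≈ 25696.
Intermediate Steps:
X = -59/45 (X = (5/9)*(-⅕) + 6*(-⅕) = (5*(⅑))*(-⅕) - 6/5 = (5/9)*(-⅕) - 6/5 = -⅑ - 6/5 = -59/45 ≈ -1.3111)
U(c) = 2*√95/15 (U(c) = √(-59/45 + 3) = √(76/45) = 2*√95/15)
(159 + U(3))² = (159 + 2*√95/15)²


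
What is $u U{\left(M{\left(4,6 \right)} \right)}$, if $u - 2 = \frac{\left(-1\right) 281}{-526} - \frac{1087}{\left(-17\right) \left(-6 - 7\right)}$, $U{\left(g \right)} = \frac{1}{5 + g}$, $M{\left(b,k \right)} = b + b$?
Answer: $- \frac{277169}{1511198} \approx -0.18341$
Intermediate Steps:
$M{\left(b,k \right)} = 2 b$
$u = - \frac{277169}{116246}$ ($u = 2 + \left(\frac{\left(-1\right) 281}{-526} - \frac{1087}{\left(-17\right) \left(-6 - 7\right)}\right) = 2 - \left(- \frac{281}{526} + \frac{1087}{\left(-17\right) \left(-13\right)}\right) = 2 + \left(\frac{281}{526} - \frac{1087}{221}\right) = 2 - \frac{509661}{116246} = - \frac{277169}{116246} \approx -2.3843$)
$u U{\left(M{\left(4,6 \right)} \right)} = - \frac{277169}{116246 \left(5 + 2 \cdot 4\right)} = - \frac{277169}{116246 \left(5 + 8\right)} = - \frac{277169}{116246 \cdot 13} = \left(- \frac{277169}{116246}\right) \frac{1}{13} = - \frac{277169}{1511198}$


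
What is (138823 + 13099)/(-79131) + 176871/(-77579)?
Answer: -25781935939/6138903849 ≈ -4.1998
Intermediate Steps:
(138823 + 13099)/(-79131) + 176871/(-77579) = 151922*(-1/79131) + 176871*(-1/77579) = -151922/79131 - 176871/77579 = -25781935939/6138903849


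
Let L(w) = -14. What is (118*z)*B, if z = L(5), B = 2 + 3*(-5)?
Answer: 21476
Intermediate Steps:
B = -13 (B = 2 - 15 = -13)
z = -14
(118*z)*B = (118*(-14))*(-13) = -1652*(-13) = 21476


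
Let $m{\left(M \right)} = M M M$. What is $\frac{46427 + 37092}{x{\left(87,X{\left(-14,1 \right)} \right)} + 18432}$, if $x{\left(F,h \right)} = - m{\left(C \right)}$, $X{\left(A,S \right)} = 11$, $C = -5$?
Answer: $\frac{83519}{18557} \approx 4.5007$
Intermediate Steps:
$m{\left(M \right)} = M^{3}$ ($m{\left(M \right)} = M^{2} M = M^{3}$)
$x{\left(F,h \right)} = 125$ ($x{\left(F,h \right)} = - \left(-5\right)^{3} = \left(-1\right) \left(-125\right) = 125$)
$\frac{46427 + 37092}{x{\left(87,X{\left(-14,1 \right)} \right)} + 18432} = \frac{46427 + 37092}{125 + 18432} = \frac{83519}{18557}$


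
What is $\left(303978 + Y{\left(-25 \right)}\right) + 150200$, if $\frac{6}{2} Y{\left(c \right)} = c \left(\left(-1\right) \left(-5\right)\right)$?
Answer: $\frac{1362409}{3} \approx 4.5414 \cdot 10^{5}$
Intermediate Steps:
$Y{\left(c \right)} = \frac{5 c}{3}$ ($Y{\left(c \right)} = \frac{c \left(\left(-1\right) \left(-5\right)\right)}{3} = \frac{c 5}{3} = \frac{5 c}{3}$)
$\left(303978 + Y{\left(-25 \right)}\right) + 150200 = \left(303978 + \frac{5}{3} \left(-25\right)\right) + 150200 = \left(303978 - \frac{125}{3}\right) + 150200 = \frac{911809}{3} + 150200 = \frac{1362409}{3}$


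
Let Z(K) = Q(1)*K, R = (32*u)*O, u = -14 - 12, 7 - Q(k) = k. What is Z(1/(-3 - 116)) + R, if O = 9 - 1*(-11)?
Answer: -1980166/119 ≈ -16640.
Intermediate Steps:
Q(k) = 7 - k
u = -26
O = 20 (O = 9 + 11 = 20)
R = -16640 (R = (32*(-26))*20 = -832*20 = -16640)
Z(K) = 6*K (Z(K) = (7 - 1*1)*K = (7 - 1)*K = 6*K)
Z(1/(-3 - 116)) + R = 6/(-3 - 116) - 16640 = 6/(-119) - 16640 = 6*(-1/119) - 16640 = -6/119 - 16640 = -1980166/119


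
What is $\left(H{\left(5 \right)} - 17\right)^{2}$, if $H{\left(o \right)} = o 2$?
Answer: $49$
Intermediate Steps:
$H{\left(o \right)} = 2 o$
$\left(H{\left(5 \right)} - 17\right)^{2} = \left(2 \cdot 5 - 17\right)^{2} = \left(10 - 17\right)^{2} = \left(-7\right)^{2} = 49$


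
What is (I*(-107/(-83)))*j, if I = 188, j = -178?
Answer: -3580648/83 ≈ -43140.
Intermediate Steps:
(I*(-107/(-83)))*j = (188*(-107/(-83)))*(-178) = (188*(-107*(-1/83)))*(-178) = (188*(107/83))*(-178) = (20116/83)*(-178) = -3580648/83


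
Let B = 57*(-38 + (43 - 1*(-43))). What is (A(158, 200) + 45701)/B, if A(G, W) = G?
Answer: 45859/2736 ≈ 16.761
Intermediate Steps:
B = 2736 (B = 57*(-38 + (43 + 43)) = 57*(-38 + 86) = 57*48 = 2736)
(A(158, 200) + 45701)/B = (158 + 45701)/2736 = 45859*(1/2736) = 45859/2736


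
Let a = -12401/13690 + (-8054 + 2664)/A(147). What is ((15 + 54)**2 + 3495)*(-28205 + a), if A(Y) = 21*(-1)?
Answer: -1579476348128/6845 ≈ -2.3075e+8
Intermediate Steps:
A(Y) = -21
a = 10504097/41070 (a = -12401/13690 + (-8054 + 2664)/(-21) = -12401*1/13690 - 5390*(-1/21) = -12401/13690 + 770/3 = 10504097/41070 ≈ 255.76)
((15 + 54)**2 + 3495)*(-28205 + a) = ((15 + 54)**2 + 3495)*(-28205 + 10504097/41070) = (69**2 + 3495)*(-1147875253/41070) = (4761 + 3495)*(-1147875253/41070) = 8256*(-1147875253/41070) = -1579476348128/6845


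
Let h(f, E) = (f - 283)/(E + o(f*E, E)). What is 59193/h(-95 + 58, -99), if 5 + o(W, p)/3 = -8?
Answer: 4084317/160 ≈ 25527.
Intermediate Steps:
o(W, p) = -39 (o(W, p) = -15 + 3*(-8) = -15 - 24 = -39)
h(f, E) = (-283 + f)/(-39 + E) (h(f, E) = (f - 283)/(E - 39) = (-283 + f)/(-39 + E))
59193/h(-95 + 58, -99) = 59193/(((-283 + (-95 + 58))/(-39 - 99))) = 59193/(((-283 - 37)/(-138))) = 59193/((-1/138*(-320))) = 59193/(160/69) = 59193*(69/160) = 4084317/160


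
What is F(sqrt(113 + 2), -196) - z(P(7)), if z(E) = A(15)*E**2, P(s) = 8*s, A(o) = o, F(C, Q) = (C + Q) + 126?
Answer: -47110 + sqrt(115) ≈ -47099.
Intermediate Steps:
F(C, Q) = 126 + C + Q
z(E) = 15*E**2
F(sqrt(113 + 2), -196) - z(P(7)) = (126 + sqrt(113 + 2) - 196) - 15*(8*7)**2 = (126 + sqrt(115) - 196) - 15*56**2 = (-70 + sqrt(115)) - 15*3136 = (-70 + sqrt(115)) - 1*47040 = (-70 + sqrt(115)) - 47040 = -47110 + sqrt(115)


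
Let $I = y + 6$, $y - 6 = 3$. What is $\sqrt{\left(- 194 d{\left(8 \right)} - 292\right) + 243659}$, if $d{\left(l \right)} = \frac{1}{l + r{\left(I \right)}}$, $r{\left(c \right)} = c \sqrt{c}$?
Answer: $\frac{\sqrt{1946742 + 3650505 \sqrt{15}}}{\sqrt{8 + 15 \sqrt{15}}} \approx 493.32$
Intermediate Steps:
$y = 9$ ($y = 6 + 3 = 9$)
$I = 15$ ($I = 9 + 6 = 15$)
$r{\left(c \right)} = c^{\frac{3}{2}}$
$d{\left(l \right)} = \frac{1}{l + 15 \sqrt{15}}$ ($d{\left(l \right)} = \frac{1}{l + 15^{\frac{3}{2}}} = \frac{1}{l + 15 \sqrt{15}}$)
$\sqrt{\left(- 194 d{\left(8 \right)} - 292\right) + 243659} = \sqrt{\left(- \frac{194}{8 + 15 \sqrt{15}} - 292\right) + 243659} = \sqrt{\left(-292 - \frac{194}{8 + 15 \sqrt{15}}\right) + 243659} = \sqrt{243367 - \frac{194}{8 + 15 \sqrt{15}}}$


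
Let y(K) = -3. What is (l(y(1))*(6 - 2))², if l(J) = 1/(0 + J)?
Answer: 16/9 ≈ 1.7778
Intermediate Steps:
l(J) = 1/J
(l(y(1))*(6 - 2))² = ((6 - 2)/(-3))² = (-⅓*4)² = (-4/3)² = 16/9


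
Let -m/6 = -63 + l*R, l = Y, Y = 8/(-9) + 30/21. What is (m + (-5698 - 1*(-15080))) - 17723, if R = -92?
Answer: -160967/21 ≈ -7665.1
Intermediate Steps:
Y = 34/63 (Y = 8*(-⅑) + 30*(1/21) = -8/9 + 10/7 = 34/63 ≈ 0.53968)
l = 34/63 ≈ 0.53968
m = 14194/21 (m = -6*(-63 + (34/63)*(-92)) = -6*(-63 - 3128/63) = -6*(-7097/63) = 14194/21 ≈ 675.90)
(m + (-5698 - 1*(-15080))) - 17723 = (14194/21 + (-5698 - 1*(-15080))) - 17723 = (14194/21 + (-5698 + 15080)) - 17723 = (14194/21 + 9382) - 17723 = 211216/21 - 17723 = -160967/21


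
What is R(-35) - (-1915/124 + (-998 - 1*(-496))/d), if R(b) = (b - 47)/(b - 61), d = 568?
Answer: 1815193/105648 ≈ 17.182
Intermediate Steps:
R(b) = (-47 + b)/(-61 + b)
R(-35) - (-1915/124 + (-998 - 1*(-496))/d) = (-47 - 35)/(-61 - 35) - (-1915/124 + (-998 - 1*(-496))/568) = -82/(-96) - (-1915*1/124 + (-998 + 496)*(1/568)) = -1/96*(-82) - (-1915/124 - 502*1/568) = 41/48 - (-1915/124 - 251/284) = 41/48 - 1*(-71873/4402) = 41/48 + 71873/4402 = 1815193/105648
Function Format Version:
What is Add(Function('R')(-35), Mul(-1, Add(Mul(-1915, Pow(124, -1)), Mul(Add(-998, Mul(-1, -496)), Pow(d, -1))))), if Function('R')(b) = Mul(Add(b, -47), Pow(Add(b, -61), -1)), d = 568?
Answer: Rational(1815193, 105648) ≈ 17.182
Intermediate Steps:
Function('R')(b) = Mul(Pow(Add(-61, b), -1), Add(-47, b)) (Function('R')(b) = Mul(Add(-47, b), Pow(Add(-61, b), -1)) = Mul(Pow(Add(-61, b), -1), Add(-47, b)))
Add(Function('R')(-35), Mul(-1, Add(Mul(-1915, Pow(124, -1)), Mul(Add(-998, Mul(-1, -496)), Pow(d, -1))))) = Add(Mul(Pow(Add(-61, -35), -1), Add(-47, -35)), Mul(-1, Add(Mul(-1915, Pow(124, -1)), Mul(Add(-998, Mul(-1, -496)), Pow(568, -1))))) = Add(Mul(Pow(-96, -1), -82), Mul(-1, Add(Mul(-1915, Rational(1, 124)), Mul(Add(-998, 496), Rational(1, 568))))) = Add(Mul(Rational(-1, 96), -82), Mul(-1, Add(Rational(-1915, 124), Mul(-502, Rational(1, 568))))) = Add(Rational(41, 48), Mul(-1, Add(Rational(-1915, 124), Rational(-251, 284)))) = Add(Rational(41, 48), Mul(-1, Rational(-71873, 4402))) = Add(Rational(41, 48), Rational(71873, 4402)) = Rational(1815193, 105648)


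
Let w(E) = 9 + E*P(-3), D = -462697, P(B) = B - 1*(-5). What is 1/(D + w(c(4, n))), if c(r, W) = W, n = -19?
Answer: -1/462726 ≈ -2.1611e-6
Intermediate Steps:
P(B) = 5 + B (P(B) = B + 5 = 5 + B)
w(E) = 9 + 2*E (w(E) = 9 + E*(5 - 3) = 9 + E*2 = 9 + 2*E)
1/(D + w(c(4, n))) = 1/(-462697 + (9 + 2*(-19))) = 1/(-462697 + (9 - 38)) = 1/(-462697 - 29) = 1/(-462726) = -1/462726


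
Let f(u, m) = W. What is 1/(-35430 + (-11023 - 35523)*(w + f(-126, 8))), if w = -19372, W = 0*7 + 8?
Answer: 1/901281314 ≈ 1.1095e-9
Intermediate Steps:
W = 8 (W = 0 + 8 = 8)
f(u, m) = 8
1/(-35430 + (-11023 - 35523)*(w + f(-126, 8))) = 1/(-35430 + (-11023 - 35523)*(-19372 + 8)) = 1/(-35430 - 46546*(-19364)) = 1/(-35430 + 901316744) = 1/901281314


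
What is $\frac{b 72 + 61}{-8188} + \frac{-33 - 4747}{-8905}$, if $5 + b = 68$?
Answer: $- \frac{359529}{14582828} \approx -0.024654$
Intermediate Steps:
$b = 63$ ($b = -5 + 68 = 63$)
$\frac{b 72 + 61}{-8188} + \frac{-33 - 4747}{-8905} = \frac{63 \cdot 72 + 61}{-8188} + \frac{-33 - 4747}{-8905} = \left(4536 + 61\right) \left(- \frac{1}{8188}\right) - - \frac{956}{1781} = 4597 \left(- \frac{1}{8188}\right) + \frac{956}{1781} = - \frac{4597}{8188} + \frac{956}{1781} = - \frac{359529}{14582828}$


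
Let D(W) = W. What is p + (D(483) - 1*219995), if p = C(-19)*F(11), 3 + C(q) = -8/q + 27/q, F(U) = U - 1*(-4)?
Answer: -219572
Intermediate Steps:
F(U) = 4 + U (F(U) = U + 4 = 4 + U)
C(q) = -3 + 19/q (C(q) = -3 + (-8/q + 27/q) = -3 + 19/q)
p = -60 (p = (-3 + 19/(-19))*(4 + 11) = (-3 + 19*(-1/19))*15 = (-3 - 1)*15 = -4*15 = -60)
p + (D(483) - 1*219995) = -60 + (483 - 1*219995) = -60 + (483 - 219995) = -60 - 219512 = -219572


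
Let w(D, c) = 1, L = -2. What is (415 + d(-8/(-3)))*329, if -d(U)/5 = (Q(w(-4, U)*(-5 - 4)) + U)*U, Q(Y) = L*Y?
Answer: 412895/9 ≈ 45877.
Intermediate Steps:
Q(Y) = -2*Y
d(U) = -5*U*(18 + U) (d(U) = -5*(-2*(-5 - 4) + U)*U = -5*(-2*(-9) + U)*U = -5*(18 + U)*U = -5*U*(18 + U))
(415 + d(-8/(-3)))*329 = (415 - 5*(-8/(-3))*(18 - 8/(-3)))*329 = (415 - 5*(-8*(-⅓))*(18 - 8*(-⅓)))*329 = (415 - 5*8/3*(18 + 8/3))*329 = (415 - 5*8/3*62/3)*329 = (415 - 2480/9)*329 = (1255/9)*329 = 412895/9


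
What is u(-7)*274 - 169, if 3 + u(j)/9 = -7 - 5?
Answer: -37159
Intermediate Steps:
u(j) = -135 (u(j) = -27 + 9*(-7 - 5) = -27 + 9*(-12) = -27 - 108 = -135)
u(-7)*274 - 169 = -135*274 - 169 = -36990 - 169 = -37159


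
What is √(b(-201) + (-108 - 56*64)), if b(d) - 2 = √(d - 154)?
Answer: √(-3690 + I*√355) ≈ 0.1551 + 60.746*I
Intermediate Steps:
b(d) = 2 + √(-154 + d) (b(d) = 2 + √(d - 154) = 2 + √(-154 + d))
√(b(-201) + (-108 - 56*64)) = √((2 + √(-154 - 201)) + (-108 - 56*64)) = √((2 + √(-355)) + (-108 - 3584)) = √((2 + I*√355) - 3692) = √(-3690 + I*√355)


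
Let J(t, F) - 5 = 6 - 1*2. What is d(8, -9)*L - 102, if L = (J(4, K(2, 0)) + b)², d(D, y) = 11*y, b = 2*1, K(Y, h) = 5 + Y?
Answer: -12081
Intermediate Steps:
J(t, F) = 9 (J(t, F) = 5 + (6 - 1*2) = 5 + (6 - 2) = 5 + 4 = 9)
b = 2
L = 121 (L = (9 + 2)² = 11² = 121)
d(8, -9)*L - 102 = (11*(-9))*121 - 102 = -99*121 - 102 = -11979 - 102 = -12081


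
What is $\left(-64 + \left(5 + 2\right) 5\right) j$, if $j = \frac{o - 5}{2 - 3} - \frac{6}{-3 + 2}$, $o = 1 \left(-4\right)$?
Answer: $-435$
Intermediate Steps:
$o = -4$
$j = 15$ ($j = \frac{-4 - 5}{2 - 3} - \frac{6}{-3 + 2} = - \frac{9}{-1} - \frac{6}{-1} = \left(-9\right) \left(-1\right) - -6 = 9 + 6 = 15$)
$\left(-64 + \left(5 + 2\right) 5\right) j = \left(-64 + \left(5 + 2\right) 5\right) 15 = \left(-64 + 7 \cdot 5\right) 15 = \left(-64 + 35\right) 15 = \left(-29\right) 15 = -435$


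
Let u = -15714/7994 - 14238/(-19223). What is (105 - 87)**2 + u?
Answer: 24800197419/76834331 ≈ 322.77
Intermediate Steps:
u = -94125825/76834331 (u = -15714*1/7994 - 14238*(-1/19223) = -7857/3997 + 14238/19223 = -94125825/76834331 ≈ -1.2250)
(105 - 87)**2 + u = (105 - 87)**2 - 94125825/76834331 = 18**2 - 94125825/76834331 = 324 - 94125825/76834331 = 24800197419/76834331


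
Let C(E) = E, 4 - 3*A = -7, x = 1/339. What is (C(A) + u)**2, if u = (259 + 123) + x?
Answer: 17093470564/114921 ≈ 1.4874e+5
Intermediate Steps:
x = 1/339 ≈ 0.0029499
A = 11/3 (A = 4/3 - 1/3*(-7) = 4/3 + 7/3 = 11/3 ≈ 3.6667)
u = 129499/339 (u = (259 + 123) + 1/339 = 382 + 1/339 = 129499/339 ≈ 382.00)
(C(A) + u)**2 = (11/3 + 129499/339)**2 = (130742/339)**2 = 17093470564/114921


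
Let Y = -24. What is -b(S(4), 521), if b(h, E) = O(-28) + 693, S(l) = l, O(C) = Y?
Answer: -669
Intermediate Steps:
O(C) = -24
b(h, E) = 669 (b(h, E) = -24 + 693 = 669)
-b(S(4), 521) = -1*669 = -669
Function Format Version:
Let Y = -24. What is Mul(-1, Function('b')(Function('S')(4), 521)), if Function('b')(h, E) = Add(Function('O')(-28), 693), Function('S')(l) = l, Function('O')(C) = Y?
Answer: -669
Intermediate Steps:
Function('O')(C) = -24
Function('b')(h, E) = 669 (Function('b')(h, E) = Add(-24, 693) = 669)
Mul(-1, Function('b')(Function('S')(4), 521)) = Mul(-1, 669) = -669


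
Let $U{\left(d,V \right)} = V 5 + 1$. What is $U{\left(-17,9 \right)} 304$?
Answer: $13984$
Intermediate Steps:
$U{\left(d,V \right)} = 1 + 5 V$ ($U{\left(d,V \right)} = 5 V + 1 = 1 + 5 V$)
$U{\left(-17,9 \right)} 304 = \left(1 + 5 \cdot 9\right) 304 = \left(1 + 45\right) 304 = 46 \cdot 304 = 13984$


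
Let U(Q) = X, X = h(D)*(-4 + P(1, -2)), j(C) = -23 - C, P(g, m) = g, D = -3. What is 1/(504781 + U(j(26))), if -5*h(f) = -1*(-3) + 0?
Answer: 5/2523914 ≈ 1.9811e-6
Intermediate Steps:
h(f) = -3/5 (h(f) = -(-1*(-3) + 0)/5 = -(3 + 0)/5 = -1/5*3 = -3/5)
X = 9/5 (X = -3*(-4 + 1)/5 = -3/5*(-3) = 9/5 ≈ 1.8000)
U(Q) = 9/5
1/(504781 + U(j(26))) = 1/(504781 + 9/5) = 1/(2523914/5) = 5/2523914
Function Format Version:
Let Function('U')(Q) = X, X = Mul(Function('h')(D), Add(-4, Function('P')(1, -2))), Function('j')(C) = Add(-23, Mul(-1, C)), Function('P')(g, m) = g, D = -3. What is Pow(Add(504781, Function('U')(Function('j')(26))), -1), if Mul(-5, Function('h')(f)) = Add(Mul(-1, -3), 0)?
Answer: Rational(5, 2523914) ≈ 1.9811e-6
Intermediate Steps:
Function('h')(f) = Rational(-3, 5) (Function('h')(f) = Mul(Rational(-1, 5), Add(Mul(-1, -3), 0)) = Mul(Rational(-1, 5), Add(3, 0)) = Mul(Rational(-1, 5), 3) = Rational(-3, 5))
X = Rational(9, 5) (X = Mul(Rational(-3, 5), Add(-4, 1)) = Mul(Rational(-3, 5), -3) = Rational(9, 5) ≈ 1.8000)
Function('U')(Q) = Rational(9, 5)
Pow(Add(504781, Function('U')(Function('j')(26))), -1) = Pow(Add(504781, Rational(9, 5)), -1) = Pow(Rational(2523914, 5), -1) = Rational(5, 2523914)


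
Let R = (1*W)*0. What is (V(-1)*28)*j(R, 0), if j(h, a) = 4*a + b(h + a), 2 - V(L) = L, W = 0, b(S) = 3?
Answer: 252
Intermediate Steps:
V(L) = 2 - L
R = 0 (R = (1*0)*0 = 0*0 = 0)
j(h, a) = 3 + 4*a (j(h, a) = 4*a + 3 = 3 + 4*a)
(V(-1)*28)*j(R, 0) = ((2 - 1*(-1))*28)*(3 + 4*0) = ((2 + 1)*28)*(3 + 0) = (3*28)*3 = 84*3 = 252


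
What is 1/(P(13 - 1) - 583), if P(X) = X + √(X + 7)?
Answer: -571/326022 - √19/326022 ≈ -0.0017648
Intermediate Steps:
P(X) = X + √(7 + X)
1/(P(13 - 1) - 583) = 1/(((13 - 1) + √(7 + (13 - 1))) - 583) = 1/((12 + √(7 + 12)) - 583) = 1/((12 + √19) - 583) = 1/(-571 + √19)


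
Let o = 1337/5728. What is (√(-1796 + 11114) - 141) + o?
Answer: -806311/5728 + √9318 ≈ -44.237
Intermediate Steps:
o = 1337/5728 (o = 1337*(1/5728) = 1337/5728 ≈ 0.23341)
(√(-1796 + 11114) - 141) + o = (√(-1796 + 11114) - 141) + 1337/5728 = (√9318 - 141) + 1337/5728 = (-141 + √9318) + 1337/5728 = -806311/5728 + √9318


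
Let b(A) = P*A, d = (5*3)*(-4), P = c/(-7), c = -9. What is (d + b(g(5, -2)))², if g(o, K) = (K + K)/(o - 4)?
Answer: 207936/49 ≈ 4243.6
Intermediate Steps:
g(o, K) = 2*K/(-4 + o) (g(o, K) = (2*K)/(-4 + o) = 2*K/(-4 + o))
P = 9/7 (P = -9/(-7) = -9*(-⅐) = 9/7 ≈ 1.2857)
d = -60 (d = 15*(-4) = -60)
b(A) = 9*A/7
(d + b(g(5, -2)))² = (-60 + 9*(2*(-2)/(-4 + 5))/7)² = (-60 + 9*(2*(-2)/1)/7)² = (-60 + 9*(2*(-2)*1)/7)² = (-60 + (9/7)*(-4))² = (-60 - 36/7)² = (-456/7)² = 207936/49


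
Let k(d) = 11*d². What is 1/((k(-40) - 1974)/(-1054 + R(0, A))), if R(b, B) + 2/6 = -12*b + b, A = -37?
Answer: -3163/46878 ≈ -0.067473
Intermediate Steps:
R(b, B) = -⅓ - 11*b (R(b, B) = -⅓ + (-12*b + b) = -⅓ - 11*b)
1/((k(-40) - 1974)/(-1054 + R(0, A))) = 1/((11*(-40)² - 1974)/(-1054 + (-⅓ - 11*0))) = 1/((11*1600 - 1974)/(-1054 + (-⅓ + 0))) = 1/((17600 - 1974)/(-1054 - ⅓)) = 1/(15626/(-3163/3)) = 1/(15626*(-3/3163)) = 1/(-46878/3163) = -3163/46878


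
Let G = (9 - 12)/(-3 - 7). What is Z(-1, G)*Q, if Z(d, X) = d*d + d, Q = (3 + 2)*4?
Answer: 0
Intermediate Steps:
Q = 20 (Q = 5*4 = 20)
G = 3/10 (G = -3/(-10) = -3*(-⅒) = 3/10 ≈ 0.30000)
Z(d, X) = d + d² (Z(d, X) = d² + d = d + d²)
Z(-1, G)*Q = -(1 - 1)*20 = -1*0*20 = 0*20 = 0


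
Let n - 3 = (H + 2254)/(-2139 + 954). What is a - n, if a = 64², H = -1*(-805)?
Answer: 4853264/1185 ≈ 4095.6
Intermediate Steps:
H = 805
a = 4096
n = 496/1185 (n = 3 + (805 + 2254)/(-2139 + 954) = 3 + 3059/(-1185) = 3 + 3059*(-1/1185) = 3 - 3059/1185 = 496/1185 ≈ 0.41857)
a - n = 4096 - 1*496/1185 = 4096 - 496/1185 = 4853264/1185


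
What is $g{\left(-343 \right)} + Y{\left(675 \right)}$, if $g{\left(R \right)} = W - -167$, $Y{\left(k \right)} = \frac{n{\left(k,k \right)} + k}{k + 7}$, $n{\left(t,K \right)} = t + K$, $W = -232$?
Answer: $- \frac{42305}{682} \approx -62.031$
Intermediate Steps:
$n{\left(t,K \right)} = K + t$
$Y{\left(k \right)} = \frac{3 k}{7 + k}$ ($Y{\left(k \right)} = \frac{\left(k + k\right) + k}{k + 7} = \frac{2 k + k}{7 + k} = \frac{3 k}{7 + k}$)
$g{\left(R \right)} = -65$ ($g{\left(R \right)} = -232 - -167 = -232 + 167 = -65$)
$g{\left(-343 \right)} + Y{\left(675 \right)} = -65 + 3 \cdot 675 \frac{1}{7 + 675} = -65 + 3 \cdot 675 \cdot \frac{1}{682} = -65 + \frac{2025}{682} = - \frac{42305}{682}$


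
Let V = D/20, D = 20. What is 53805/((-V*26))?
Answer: -53805/26 ≈ -2069.4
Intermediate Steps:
V = 1 (V = 20/20 = 20*(1/20) = 1)
53805/((-V*26)) = 53805/((-1*1*26)) = 53805/((-1*26)) = 53805/(-26) = 53805*(-1/26) = -53805/26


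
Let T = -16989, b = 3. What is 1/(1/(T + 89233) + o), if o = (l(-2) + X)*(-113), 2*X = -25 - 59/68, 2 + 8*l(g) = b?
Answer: 307037/444404455 ≈ 0.00069090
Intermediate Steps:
l(g) = ⅛ (l(g) = -¼ + (⅛)*3 = -¼ + 3/8 = ⅛)
X = -1759/136 (X = (-25 - 59/68)/2 = (½)*(-1759/68) = -1759/136 ≈ -12.934)
o = 98423/68 (o = (⅛ - 1759/136)*(-113) = -871/68*(-113) = 98423/68 ≈ 1447.4)
1/(1/(T + 89233) + o) = 1/(1/(-16989 + 89233) + 98423/68) = 1/(1/72244 + 98423/68) = 1/(444404455/307037) = 307037/444404455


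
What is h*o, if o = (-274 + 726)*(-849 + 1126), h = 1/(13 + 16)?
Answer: 125204/29 ≈ 4317.4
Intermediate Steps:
h = 1/29 ≈ 0.034483
o = 125204 (o = 452*277 = 125204)
h*o = (1/29)*125204 = 125204/29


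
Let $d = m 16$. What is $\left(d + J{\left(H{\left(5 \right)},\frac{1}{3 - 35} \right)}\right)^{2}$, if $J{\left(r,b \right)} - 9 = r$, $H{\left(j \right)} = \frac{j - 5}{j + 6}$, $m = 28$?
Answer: $208849$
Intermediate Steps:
$H{\left(j \right)} = \frac{-5 + j}{6 + j}$
$J{\left(r,b \right)} = 9 + r$
$d = 448$ ($d = 28 \cdot 16 = 448$)
$\left(d + J{\left(H{\left(5 \right)},\frac{1}{3 - 35} \right)}\right)^{2} = \left(448 + \left(9 + \frac{-5 + 5}{6 + 5}\right)\right)^{2} = \left(448 + \left(9 + \frac{1}{11} \cdot 0\right)\right)^{2} = \left(448 + \left(9 + 0\right)\right)^{2} = \left(448 + 9\right)^{2} = 457^{2} = 208849$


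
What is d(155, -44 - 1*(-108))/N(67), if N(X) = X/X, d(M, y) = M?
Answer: 155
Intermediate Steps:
N(X) = 1
d(155, -44 - 1*(-108))/N(67) = 155/1 = 155*1 = 155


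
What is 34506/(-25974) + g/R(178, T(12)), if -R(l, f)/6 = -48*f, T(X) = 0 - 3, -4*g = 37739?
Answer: 15944075/1662336 ≈ 9.5914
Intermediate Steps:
g = -37739/4 (g = -¼*37739 = -37739/4 ≈ -9434.8)
T(X) = -3
R(l, f) = 288*f (R(l, f) = -(-288)*f = 288*f)
34506/(-25974) + g/R(178, T(12)) = 34506/(-25974) - 37739/(4*(288*(-3))) = 34506*(-1/25974) - 37739/4/(-864) = -639/481 - 37739/4*(-1/864) = -639/481 + 37739/3456 = 15944075/1662336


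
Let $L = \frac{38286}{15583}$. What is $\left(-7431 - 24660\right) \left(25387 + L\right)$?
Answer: $- \frac{12696608619537}{15583} \approx -8.1477 \cdot 10^{8}$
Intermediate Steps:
$L = \frac{38286}{15583}$ ($L = 38286 \cdot \frac{1}{15583} = \frac{38286}{15583} \approx 2.4569$)
$\left(-7431 - 24660\right) \left(25387 + L\right) = \left(-7431 - 24660\right) \left(25387 + \frac{38286}{15583}\right) = \left(-32091\right) \frac{395643907}{15583} = - \frac{12696608619537}{15583}$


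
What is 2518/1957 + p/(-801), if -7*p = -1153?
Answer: 11862005/10972899 ≈ 1.0810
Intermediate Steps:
p = 1153/7 (p = -1/7*(-1153) = 1153/7 ≈ 164.71)
2518/1957 + p/(-801) = 2518/1957 + (1153/7)/(-801) = 2518*(1/1957) + (1153/7)*(-1/801) = 2518/1957 - 1153/5607 = 11862005/10972899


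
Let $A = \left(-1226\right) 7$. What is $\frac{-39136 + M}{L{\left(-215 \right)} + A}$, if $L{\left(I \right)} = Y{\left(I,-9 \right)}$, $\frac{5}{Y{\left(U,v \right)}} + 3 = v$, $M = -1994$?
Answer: $\frac{493560}{102989} \approx 4.7924$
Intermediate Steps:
$Y{\left(U,v \right)} = \frac{5}{-3 + v}$
$A = -8582$
$L{\left(I \right)} = - \frac{5}{12}$ ($L{\left(I \right)} = \frac{5}{-3 - 9} = \frac{5}{-12} = 5 \left(- \frac{1}{12}\right) = - \frac{5}{12}$)
$\frac{-39136 + M}{L{\left(-215 \right)} + A} = \frac{-39136 - 1994}{- \frac{5}{12} - 8582} = - \frac{41130}{- \frac{102989}{12}} = \left(-41130\right) \left(- \frac{12}{102989}\right) = \frac{493560}{102989}$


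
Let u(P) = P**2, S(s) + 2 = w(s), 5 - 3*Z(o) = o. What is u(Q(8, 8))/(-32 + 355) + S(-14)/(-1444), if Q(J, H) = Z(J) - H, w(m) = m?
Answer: 1607/6137 ≈ 0.26185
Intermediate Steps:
Z(o) = 5/3 - o/3
S(s) = -2 + s
Q(J, H) = 5/3 - H - J/3 (Q(J, H) = (5/3 - J/3) - H = 5/3 - H - J/3)
u(Q(8, 8))/(-32 + 355) + S(-14)/(-1444) = (5/3 - 1*8 - 1/3*8)**2/(-32 + 355) + (-2 - 14)/(-1444) = (5/3 - 8 - 8/3)**2/323 - 16*(-1/1444) = (-9)**2*(1/323) + 4/361 = 81*(1/323) + 4/361 = 81/323 + 4/361 = 1607/6137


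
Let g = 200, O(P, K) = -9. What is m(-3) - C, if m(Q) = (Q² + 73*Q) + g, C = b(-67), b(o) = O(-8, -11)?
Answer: -1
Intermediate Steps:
b(o) = -9
C = -9
m(Q) = 200 + Q² + 73*Q (m(Q) = (Q² + 73*Q) + 200 = 200 + Q² + 73*Q)
m(-3) - C = (200 + (-3)² + 73*(-3)) - 1*(-9) = (200 + 9 - 219) + 9 = -10 + 9 = -1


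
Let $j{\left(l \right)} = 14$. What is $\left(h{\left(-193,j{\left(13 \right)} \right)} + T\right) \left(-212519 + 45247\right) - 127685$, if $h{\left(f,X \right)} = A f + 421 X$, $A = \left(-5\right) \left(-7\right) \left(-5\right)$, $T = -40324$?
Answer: $109435475$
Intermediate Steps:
$A = -175$ ($A = 35 \left(-5\right) = -175$)
$h{\left(f,X \right)} = - 175 f + 421 X$
$\left(h{\left(-193,j{\left(13 \right)} \right)} + T\right) \left(-212519 + 45247\right) - 127685 = \left(\left(\left(-175\right) \left(-193\right) + 421 \cdot 14\right) - 40324\right) \left(-212519 + 45247\right) - 127685 = \left(\left(33775 + 5894\right) - 40324\right) \left(-167272\right) - 127685 = \left(39669 - 40324\right) \left(-167272\right) - 127685 = \left(-655\right) \left(-167272\right) - 127685 = 109563160 - 127685 = 109435475$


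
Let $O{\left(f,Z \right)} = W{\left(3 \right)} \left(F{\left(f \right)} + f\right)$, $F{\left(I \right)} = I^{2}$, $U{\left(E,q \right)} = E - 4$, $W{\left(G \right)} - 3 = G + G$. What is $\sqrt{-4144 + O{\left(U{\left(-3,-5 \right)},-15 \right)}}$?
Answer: $i \sqrt{3766} \approx 61.368 i$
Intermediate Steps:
$W{\left(G \right)} = 3 + 2 G$ ($W{\left(G \right)} = 3 + \left(G + G\right) = 3 + 2 G$)
$U{\left(E,q \right)} = -4 + E$ ($U{\left(E,q \right)} = E - 4 = -4 + E$)
$O{\left(f,Z \right)} = 9 f + 9 f^{2}$ ($O{\left(f,Z \right)} = \left(3 + 2 \cdot 3\right) \left(f^{2} + f\right) = \left(3 + 6\right) \left(f + f^{2}\right) = 9 \left(f + f^{2}\right) = 9 f + 9 f^{2}$)
$\sqrt{-4144 + O{\left(U{\left(-3,-5 \right)},-15 \right)}} = \sqrt{-4144 + 9 \left(-4 - 3\right) \left(1 - 7\right)} = \sqrt{-4144 + 9 \left(-7\right) \left(1 - 7\right)} = \sqrt{-4144 + 9 \left(-7\right) \left(-6\right)} = \sqrt{-4144 + 378} = \sqrt{-3766} = i \sqrt{3766}$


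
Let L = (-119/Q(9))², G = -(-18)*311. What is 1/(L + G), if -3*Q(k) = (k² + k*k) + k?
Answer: 3249/18202063 ≈ 0.00017850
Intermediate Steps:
Q(k) = -2*k²/3 - k/3 (Q(k) = -((k² + k*k) + k)/3 = -((k² + k²) + k)/3 = -(2*k² + k)/3 = -(k + 2*k²)/3 = -2*k²/3 - k/3)
G = 5598 (G = -1*(-5598) = 5598)
L = 14161/3249 (L = (-119*(-1/(3*(1 + 2*9))))² = (-119*(-1/(3*(1 + 18))))² = (-119/((-⅓*9*19)))² = (-119/(-57))² = (-119*(-1/57))² = (119/57)² = 14161/3249 ≈ 4.3586)
1/(L + G) = 1/(14161/3249 + 5598) = 1/(18202063/3249) = 3249/18202063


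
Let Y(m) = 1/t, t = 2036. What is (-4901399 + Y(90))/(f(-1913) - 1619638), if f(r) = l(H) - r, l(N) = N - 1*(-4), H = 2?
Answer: 9979248363/3293675884 ≈ 3.0298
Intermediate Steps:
Y(m) = 1/2036
l(N) = 4 + N (l(N) = N + 4 = 4 + N)
f(r) = 6 - r (f(r) = (4 + 2) - r = 6 - r)
(-4901399 + Y(90))/(f(-1913) - 1619638) = (-4901399 + 1/2036)/((6 - 1*(-1913)) - 1619638) = -9979248363/(2036*((6 + 1913) - 1619638)) = -9979248363/(2036*(1919 - 1619638)) = -9979248363/2036/(-1617719) = -9979248363/2036*(-1/1617719) = 9979248363/3293675884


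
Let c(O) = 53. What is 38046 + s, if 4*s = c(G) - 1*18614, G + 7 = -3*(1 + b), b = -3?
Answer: 133623/4 ≈ 33406.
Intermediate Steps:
G = -1 (G = -7 - 3*(1 - 3) = -7 - 3*(-2) = -7 + 6 = -1)
s = -18561/4 (s = (53 - 1*18614)/4 = (53 - 18614)/4 = (¼)*(-18561) = -18561/4 ≈ -4640.3)
38046 + s = 38046 - 18561/4 = 133623/4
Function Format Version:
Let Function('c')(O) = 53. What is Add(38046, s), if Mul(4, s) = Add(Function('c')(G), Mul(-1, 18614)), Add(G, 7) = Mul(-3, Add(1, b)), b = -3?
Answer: Rational(133623, 4) ≈ 33406.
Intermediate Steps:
G = -1 (G = Add(-7, Mul(-3, Add(1, -3))) = Add(-7, Mul(-3, -2)) = Add(-7, 6) = -1)
s = Rational(-18561, 4) (s = Mul(Rational(1, 4), Add(53, Mul(-1, 18614))) = Mul(Rational(1, 4), Add(53, -18614)) = Mul(Rational(1, 4), -18561) = Rational(-18561, 4) ≈ -4640.3)
Add(38046, s) = Add(38046, Rational(-18561, 4)) = Rational(133623, 4)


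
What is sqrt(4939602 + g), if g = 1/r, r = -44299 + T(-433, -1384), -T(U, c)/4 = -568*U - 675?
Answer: sqrt(207738694596720235)/205075 ≈ 2222.5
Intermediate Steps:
T(U, c) = 2700 + 2272*U (T(U, c) = -4*(-568*U - 675) = -4*(-675 - 568*U) = 2700 + 2272*U)
r = -1025375 (r = -44299 + (2700 + 2272*(-433)) = -44299 + (2700 - 983776) = -44299 - 981076 = -1025375)
g = -1/1025375 (g = 1/(-1025375) = -1/1025375 ≈ -9.7525e-7)
sqrt(4939602 + g) = sqrt(4939602 - 1/1025375) = sqrt(5064944400749/1025375) = sqrt(207738694596720235)/205075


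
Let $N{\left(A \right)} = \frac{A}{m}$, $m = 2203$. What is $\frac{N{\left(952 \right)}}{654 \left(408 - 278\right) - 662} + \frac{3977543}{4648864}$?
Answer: $\frac{369596848851255}{431974009547168} \approx 0.8556$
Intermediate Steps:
$N{\left(A \right)} = \frac{A}{2203}$
$\frac{N{\left(952 \right)}}{654 \left(408 - 278\right) - 662} + \frac{3977543}{4648864} = \frac{\frac{1}{2203} \cdot 952}{654 \left(408 - 278\right) - 662} + \frac{3977543}{4648864} = \frac{952}{2203 \left(654 \left(408 - 278\right) - 662\right)} + 3977543 \cdot \frac{1}{4648864} = \frac{952}{2203 \left(654 \cdot 130 - 662\right)} + \frac{3977543}{4648864} = \frac{952}{2203 \left(85020 - 662\right)} + \frac{3977543}{4648864} = \frac{952}{2203 \cdot 84358} + \frac{3977543}{4648864} = \frac{952}{2203} \cdot \frac{1}{84358} + \frac{3977543}{4648864} = \frac{476}{92920337} + \frac{3977543}{4648864} = \frac{369596848851255}{431974009547168}$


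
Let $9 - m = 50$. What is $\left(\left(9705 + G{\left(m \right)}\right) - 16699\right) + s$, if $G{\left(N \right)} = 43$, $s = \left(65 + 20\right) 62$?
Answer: $-1681$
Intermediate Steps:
$m = -41$ ($m = 9 - 50 = -41$)
$s = 5270$ ($s = 85 \cdot 62 = 5270$)
$\left(\left(9705 + G{\left(m \right)}\right) - 16699\right) + s = \left(\left(9705 + 43\right) - 16699\right) + 5270 = \left(9748 - 16699\right) + 5270 = -6951 + 5270 = -1681$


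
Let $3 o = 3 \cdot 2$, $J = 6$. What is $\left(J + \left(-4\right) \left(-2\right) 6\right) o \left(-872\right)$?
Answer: $-94176$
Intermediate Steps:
$o = 2$ ($o = \frac{3 \cdot 2}{3} = \frac{1}{3} \cdot 6 = 2$)
$\left(J + \left(-4\right) \left(-2\right) 6\right) o \left(-872\right) = \left(6 + \left(-4\right) \left(-2\right) 6\right) 2 \left(-872\right) = \left(6 + 8 \cdot 6\right) 2 \left(-872\right) = \left(6 + 48\right) 2 \left(-872\right) = 54 \cdot 2 \left(-872\right) = 108 \left(-872\right) = -94176$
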